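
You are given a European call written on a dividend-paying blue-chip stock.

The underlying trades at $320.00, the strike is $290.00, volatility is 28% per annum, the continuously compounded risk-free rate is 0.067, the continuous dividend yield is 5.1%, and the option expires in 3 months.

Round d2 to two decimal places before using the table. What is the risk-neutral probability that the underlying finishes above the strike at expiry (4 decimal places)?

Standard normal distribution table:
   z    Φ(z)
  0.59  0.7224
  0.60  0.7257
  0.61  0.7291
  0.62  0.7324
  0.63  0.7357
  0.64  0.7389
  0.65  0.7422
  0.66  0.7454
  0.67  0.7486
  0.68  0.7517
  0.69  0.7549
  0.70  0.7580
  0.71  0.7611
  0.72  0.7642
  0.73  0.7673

T = 0.25;  σ√T = 0.1400
d₁ = [ln(320/290) + (0.067 − 0.051 + ½·0.28²)·0.25] / (σ√T) = (0.0984 + 0.0138) / 0.1400 = 0.8017 → 0.80
d₂ = 0.8017 − 0.1400 = 0.6617 → 0.66
Pr(exercise) under Q = N(d₂) = 0.7454

0.7454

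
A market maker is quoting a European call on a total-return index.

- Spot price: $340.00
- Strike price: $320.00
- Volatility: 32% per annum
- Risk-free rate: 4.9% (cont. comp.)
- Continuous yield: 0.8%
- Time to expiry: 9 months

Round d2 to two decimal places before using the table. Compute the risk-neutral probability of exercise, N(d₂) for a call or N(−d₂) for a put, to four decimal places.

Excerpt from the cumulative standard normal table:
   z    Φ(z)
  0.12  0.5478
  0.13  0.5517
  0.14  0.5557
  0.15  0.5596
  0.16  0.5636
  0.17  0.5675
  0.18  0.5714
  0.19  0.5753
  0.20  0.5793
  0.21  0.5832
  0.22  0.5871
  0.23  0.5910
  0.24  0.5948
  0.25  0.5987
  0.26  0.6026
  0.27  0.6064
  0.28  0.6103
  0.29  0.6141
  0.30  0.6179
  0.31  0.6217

T = 0.75;  σ√T = 0.2771
ln(S/K) + (r − q + σ²/2)T = ln(340/320) + (0.049 − 0.008 + 0.32²/2)·0.75 = 0.0606 + 0.0692 = 0.1298
d₁ = 0.1298 / 0.2771 = 0.4683 which rounds to 0.47
d₂ = d₁ − σ√T = 0.4683 − 0.2771 = 0.1912 which rounds to 0.19
Pr(exercise) under Q = N(d₂) = 0.5753

0.5753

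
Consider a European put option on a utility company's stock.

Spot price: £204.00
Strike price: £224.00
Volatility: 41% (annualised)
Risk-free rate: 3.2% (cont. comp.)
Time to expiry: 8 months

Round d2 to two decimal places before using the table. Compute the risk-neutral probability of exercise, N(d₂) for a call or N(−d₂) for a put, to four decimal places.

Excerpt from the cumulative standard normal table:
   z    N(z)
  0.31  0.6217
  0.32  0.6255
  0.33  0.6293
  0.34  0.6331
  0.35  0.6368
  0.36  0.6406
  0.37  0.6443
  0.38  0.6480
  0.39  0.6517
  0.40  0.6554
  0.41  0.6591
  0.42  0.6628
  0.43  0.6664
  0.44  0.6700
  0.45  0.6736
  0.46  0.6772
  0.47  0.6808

0.6480

T = 0.6667;  σ√T = 0.3348
d₁ = [ln(204/224) + (0.032 + ½·0.41²)·0.6667] / (σ√T) = (-0.0935 + 0.0774) / 0.3348 = -0.0483 ≈ -0.05
d₂ = -0.0483 − 0.3348 = -0.3830 ≈ -0.38
Risk-neutral Pr[S_T < K] = N(−d₂) = N(0.38) = 0.6480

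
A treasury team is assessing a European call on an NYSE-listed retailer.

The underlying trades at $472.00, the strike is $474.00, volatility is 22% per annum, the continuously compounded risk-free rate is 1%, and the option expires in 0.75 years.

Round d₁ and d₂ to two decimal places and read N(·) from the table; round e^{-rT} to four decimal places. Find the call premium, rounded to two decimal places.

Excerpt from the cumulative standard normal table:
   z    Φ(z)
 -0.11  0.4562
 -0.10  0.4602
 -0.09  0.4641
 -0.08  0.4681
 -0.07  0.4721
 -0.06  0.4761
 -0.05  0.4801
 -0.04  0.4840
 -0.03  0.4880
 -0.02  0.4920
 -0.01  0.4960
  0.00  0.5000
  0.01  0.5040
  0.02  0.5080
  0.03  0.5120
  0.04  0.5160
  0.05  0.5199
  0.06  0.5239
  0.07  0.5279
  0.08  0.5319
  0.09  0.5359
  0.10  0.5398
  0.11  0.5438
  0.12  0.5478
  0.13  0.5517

σ√T = 0.22·√0.75 = 0.1905
d₁ = [ln(472/474) + (0.01 + ½·0.22²)·0.75] / (σ√T) = (-0.0042 + 0.0256) / 0.1905 = 0.1124 → 0.11
d₂ = 0.1124 − 0.1905 = -0.0781 → -0.08
exp(−rT) = exp(−0.01·0.75) = 0.9925
C = 472·N(0.11) − 474·0.9925·N(-0.08) = 472·0.5438 − 474·0.9925·0.4681 = 256.6736 − 220.2153 = 36.4583

$36.46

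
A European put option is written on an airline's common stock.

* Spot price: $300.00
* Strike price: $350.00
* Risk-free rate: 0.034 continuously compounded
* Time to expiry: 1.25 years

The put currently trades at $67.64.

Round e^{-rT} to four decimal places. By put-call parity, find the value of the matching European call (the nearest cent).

exp(−rT) = exp(−0.034·1.25) = 0.9584
Put-call parity: C − P = S − K·e^(−rT) = 300 − 350·0.9584 = 300 − 335.4400 = -35.4400
C = P + (C − P) = 67.64 + (-35.4400) = 32.2000

$32.20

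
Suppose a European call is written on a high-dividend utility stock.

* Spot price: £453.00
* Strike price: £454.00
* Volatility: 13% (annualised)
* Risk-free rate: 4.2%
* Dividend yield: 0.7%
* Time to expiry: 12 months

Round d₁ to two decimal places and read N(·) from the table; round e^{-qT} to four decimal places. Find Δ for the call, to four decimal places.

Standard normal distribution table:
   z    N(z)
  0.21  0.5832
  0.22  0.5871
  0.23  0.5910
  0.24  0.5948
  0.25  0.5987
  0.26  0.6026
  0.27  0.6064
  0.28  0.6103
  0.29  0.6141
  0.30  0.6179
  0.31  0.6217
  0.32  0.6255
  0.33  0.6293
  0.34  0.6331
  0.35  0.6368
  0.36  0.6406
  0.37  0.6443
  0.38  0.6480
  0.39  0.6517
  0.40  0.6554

0.6211

T = 1;  σ√T = 0.1300
d₁ = [ln(453/454) + (0.042 − 0.007 + 0.13²/2)·1] / 0.1300 = [-0.0022 + 0.0435] / 0.1300 = 0.3173 ≈ 0.32
N(d₁) = N(0.32) = 0.6255
Δ_call = e^(−qT)·N(d₁) = 0.9930·0.6255 = 0.6211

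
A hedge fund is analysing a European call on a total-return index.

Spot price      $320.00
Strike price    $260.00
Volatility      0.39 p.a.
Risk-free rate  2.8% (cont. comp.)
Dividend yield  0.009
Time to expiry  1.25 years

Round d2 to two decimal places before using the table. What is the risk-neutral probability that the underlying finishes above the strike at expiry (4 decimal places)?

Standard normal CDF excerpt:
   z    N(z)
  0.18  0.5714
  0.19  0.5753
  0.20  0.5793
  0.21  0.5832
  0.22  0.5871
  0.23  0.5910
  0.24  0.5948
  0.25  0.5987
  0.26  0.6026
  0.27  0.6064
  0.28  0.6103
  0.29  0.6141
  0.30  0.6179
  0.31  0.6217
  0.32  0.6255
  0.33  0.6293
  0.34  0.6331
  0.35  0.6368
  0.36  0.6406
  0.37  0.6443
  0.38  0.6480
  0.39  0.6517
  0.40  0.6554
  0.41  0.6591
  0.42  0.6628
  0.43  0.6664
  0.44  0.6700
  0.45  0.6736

0.6217

σ√T = 0.39·√1.25 = 0.4360
d₁ = [ln(320/260) + (0.028 − 0.009 + 0.39²/2)·1.25] / 0.4360 = [0.2076 + 0.1188] / 0.4360 = 0.7487 → 0.75
d₂ = d₁ − σ√T = 0.7487 − 0.4360 = 0.3127 → 0.31
Risk-neutral Pr[S_T > K] = N(d₂) = N(0.31) = 0.6217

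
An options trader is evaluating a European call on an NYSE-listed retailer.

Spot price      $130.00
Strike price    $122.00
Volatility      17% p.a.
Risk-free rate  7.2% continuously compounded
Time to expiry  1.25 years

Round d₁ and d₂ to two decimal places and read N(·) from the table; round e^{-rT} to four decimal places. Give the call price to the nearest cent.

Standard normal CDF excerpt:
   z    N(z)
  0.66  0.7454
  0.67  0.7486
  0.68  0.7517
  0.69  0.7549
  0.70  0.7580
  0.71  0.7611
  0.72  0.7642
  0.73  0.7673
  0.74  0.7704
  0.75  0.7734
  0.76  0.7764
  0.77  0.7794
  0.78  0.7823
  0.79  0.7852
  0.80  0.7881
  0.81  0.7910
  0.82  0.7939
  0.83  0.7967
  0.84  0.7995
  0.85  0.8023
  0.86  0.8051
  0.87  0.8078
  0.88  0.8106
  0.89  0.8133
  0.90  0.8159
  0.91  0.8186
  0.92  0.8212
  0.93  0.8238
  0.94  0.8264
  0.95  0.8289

$21.21

σ√T = 0.17·√1.25 = 0.1901
ln(S/K) + (r + σ²/2)T = ln(130/122) + (0.072 + 0.17²/2)·1.25 = 0.0635 + 0.1081 = 0.1716
d₁ = 0.1716 / 0.1901 = 0.9027 ⇒ 0.90
d₂ = d₁ − σ√T = 0.9027 − 0.1901 = 0.7127 ⇒ 0.71
exp(−rT) = exp(−0.072·1.25) = 0.9139
N(d₁) = N(0.90) = 0.8159;  N(d₂) = N(0.71) = 0.7611
C = 130·0.8159 − 122·0.9139·0.7611 = 106.0670 − 84.8595 = 21.2075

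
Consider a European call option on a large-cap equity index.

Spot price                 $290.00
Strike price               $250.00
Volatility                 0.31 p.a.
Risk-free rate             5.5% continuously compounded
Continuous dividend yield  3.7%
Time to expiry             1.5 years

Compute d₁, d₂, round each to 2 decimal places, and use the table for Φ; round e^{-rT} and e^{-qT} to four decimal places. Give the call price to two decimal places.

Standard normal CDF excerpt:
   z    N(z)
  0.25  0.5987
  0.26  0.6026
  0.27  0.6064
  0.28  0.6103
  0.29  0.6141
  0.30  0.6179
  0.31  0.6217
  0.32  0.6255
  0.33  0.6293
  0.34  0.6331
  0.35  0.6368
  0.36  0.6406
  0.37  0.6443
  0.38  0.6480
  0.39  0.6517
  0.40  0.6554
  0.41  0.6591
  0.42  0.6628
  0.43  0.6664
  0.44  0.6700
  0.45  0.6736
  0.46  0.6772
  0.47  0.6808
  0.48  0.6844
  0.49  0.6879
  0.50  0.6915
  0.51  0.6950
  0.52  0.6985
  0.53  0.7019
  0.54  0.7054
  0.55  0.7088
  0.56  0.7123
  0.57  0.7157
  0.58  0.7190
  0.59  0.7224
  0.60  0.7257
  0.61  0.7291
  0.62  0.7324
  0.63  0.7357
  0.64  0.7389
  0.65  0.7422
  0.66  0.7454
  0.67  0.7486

$64.02

σ√T = 0.31·√1.5 = 0.3797
ln(S/K) + (r − q + σ²/2)T = ln(290/250) + (0.055 − 0.037 + 0.31²/2)·1.5 = 0.1484 + 0.0991 = 0.2475
d₁ = 0.2475 / 0.3797 = 0.6519 ≈ 0.65
d₂ = d₁ − σ√T = 0.6519 − 0.3797 = 0.2722 ≈ 0.27
e^(−qT) = e^(−0.037·1.5) = 0.9460;  e^(−rT) = e^(−0.055·1.5) = 0.9208
N(d₁) = N(0.65) = 0.7422;  N(d₂) = N(0.27) = 0.6064
C = 290·0.9460·0.7422 − 250·0.9208·0.6064 = 203.6151 − 139.5933 = 64.0219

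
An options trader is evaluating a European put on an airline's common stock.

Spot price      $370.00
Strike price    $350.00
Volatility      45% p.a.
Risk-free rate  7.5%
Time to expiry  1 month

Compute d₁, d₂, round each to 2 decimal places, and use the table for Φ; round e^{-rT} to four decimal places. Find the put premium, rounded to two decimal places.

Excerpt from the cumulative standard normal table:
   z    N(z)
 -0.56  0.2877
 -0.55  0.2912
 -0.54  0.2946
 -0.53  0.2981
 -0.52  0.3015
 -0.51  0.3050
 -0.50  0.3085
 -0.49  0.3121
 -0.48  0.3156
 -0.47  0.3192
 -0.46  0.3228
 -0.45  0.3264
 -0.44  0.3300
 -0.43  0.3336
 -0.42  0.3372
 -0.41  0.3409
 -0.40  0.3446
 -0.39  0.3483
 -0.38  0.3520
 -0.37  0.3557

T = 0.08333;  σ√T = 0.1299
d₁ = [ln(370/350) + (0.075 + ½·0.45²)·0.08333] / (σ√T) = (0.0556 + 0.0147) / 0.1299 = 0.5408 which rounds to 0.54
d₂ = 0.5408 − 0.1299 = 0.4109 which rounds to 0.41
exp(−rT) = exp(−0.075·0.08333) = 0.9938
N(−d₂) = N(-0.41) = 0.3409;  N(−d₁) = N(-0.54) = 0.2946
P = 350·0.9938·0.3409 − 370·0.2946 = 118.5752 − 109.0020 = 9.5732

$9.57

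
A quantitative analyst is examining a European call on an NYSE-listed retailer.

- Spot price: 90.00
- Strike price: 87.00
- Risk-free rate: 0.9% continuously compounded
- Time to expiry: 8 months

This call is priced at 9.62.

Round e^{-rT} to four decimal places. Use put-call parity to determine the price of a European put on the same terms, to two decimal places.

exp(−rT) = exp(−0.009·0.6667) = 0.9940
Put-call parity: C − P = S − K·e^(−rT) = 90 − 87·0.9940 = 90 − 86.4780 = 3.5220
P = C − (C − P) = 9.62 − (3.5220) = 6.0980

6.10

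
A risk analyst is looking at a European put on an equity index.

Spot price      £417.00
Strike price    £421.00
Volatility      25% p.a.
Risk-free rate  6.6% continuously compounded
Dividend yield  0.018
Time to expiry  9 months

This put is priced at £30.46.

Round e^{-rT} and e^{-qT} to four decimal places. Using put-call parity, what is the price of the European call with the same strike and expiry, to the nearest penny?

£41.21

e^(−qT) = e^(−0.018·0.75) = 0.9866;  e^(−rT) = e^(−0.066·0.75) = 0.9517
Put-call parity: C − P = S·e^(−qT) − K·e^(−rT) = 417·0.9866 − 421·0.9517 = 411.4122 − 400.6657 = 10.7465
C = P + (C − P) = 30.46 + (10.7465) = 41.2065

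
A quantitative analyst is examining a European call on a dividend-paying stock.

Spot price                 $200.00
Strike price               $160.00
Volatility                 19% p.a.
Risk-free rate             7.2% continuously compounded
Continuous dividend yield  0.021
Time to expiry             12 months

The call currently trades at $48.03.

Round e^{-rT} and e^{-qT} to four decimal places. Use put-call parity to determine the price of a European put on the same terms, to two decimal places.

exp(−qT) = exp(−0.021·1) = 0.9792;  exp(−rT) = exp(−0.072·1) = 0.9305
Put-call parity: C − P = S·e^(−qT) − K·e^(−rT) = 200·0.9792 − 160·0.9305 = 195.8400 − 148.8800 = 46.9600
P = C − (C − P) = 48.03 − (46.9600) = 1.0700

$1.07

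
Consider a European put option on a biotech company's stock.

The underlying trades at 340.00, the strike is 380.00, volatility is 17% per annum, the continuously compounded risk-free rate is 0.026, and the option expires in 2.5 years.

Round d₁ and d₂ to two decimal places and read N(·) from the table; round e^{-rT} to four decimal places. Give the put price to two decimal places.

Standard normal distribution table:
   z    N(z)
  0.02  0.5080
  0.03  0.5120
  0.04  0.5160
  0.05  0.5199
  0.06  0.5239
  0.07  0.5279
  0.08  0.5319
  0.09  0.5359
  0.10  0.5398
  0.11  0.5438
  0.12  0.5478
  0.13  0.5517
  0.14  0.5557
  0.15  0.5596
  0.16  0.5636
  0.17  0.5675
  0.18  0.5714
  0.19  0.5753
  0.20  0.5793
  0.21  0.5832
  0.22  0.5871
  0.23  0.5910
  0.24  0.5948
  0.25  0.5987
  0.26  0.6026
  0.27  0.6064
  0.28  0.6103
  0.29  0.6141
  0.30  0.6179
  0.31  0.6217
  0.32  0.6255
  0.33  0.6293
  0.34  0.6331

σ√T = 0.17 × 1.5811 = 0.2688
ln(S/K) + (r + σ²/2)T = ln(340/380) + (0.026 + 0.17²/2)·2.5 = -0.1112 + 0.1011 = -0.0101
d₁ = -0.0101 / 0.2688 = -0.0376 ⇒ -0.04
d₂ = d₁ − σ√T = -0.0376 − 0.2688 = -0.3064 ⇒ -0.31
e^(−rT) = e^(−0.026·2.5) = 0.9371
N(−d₂) = N(0.31) = 0.6217;  N(−d₁) = N(0.04) = 0.5160
P = 380·0.9371·0.6217 − 340·0.5160 = 221.3861 − 175.4400 = 45.9461

45.95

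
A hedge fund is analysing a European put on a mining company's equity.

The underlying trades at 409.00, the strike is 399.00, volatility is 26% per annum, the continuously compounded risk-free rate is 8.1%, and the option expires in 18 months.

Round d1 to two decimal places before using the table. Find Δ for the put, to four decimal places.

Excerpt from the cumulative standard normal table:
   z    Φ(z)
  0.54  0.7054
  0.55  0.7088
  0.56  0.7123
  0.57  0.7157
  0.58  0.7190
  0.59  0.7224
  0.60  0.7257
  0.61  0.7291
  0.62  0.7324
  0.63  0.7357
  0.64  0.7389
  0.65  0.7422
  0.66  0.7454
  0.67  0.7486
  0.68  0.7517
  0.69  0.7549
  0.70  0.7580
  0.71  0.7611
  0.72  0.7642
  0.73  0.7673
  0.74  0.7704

-0.2676

σ√T = 0.26·√1.5 = 0.3184
d₁ = [ln(409/399) + (0.081 + 0.26²/2)·1.5] / 0.3184 = [0.0248 + 0.1722] / 0.3184 = 0.6185 which rounds to 0.62
N(d₁) = N(0.62) = 0.7324
Δ_put = N(d₁) − 1 = 0.7324 − 1 = -0.2676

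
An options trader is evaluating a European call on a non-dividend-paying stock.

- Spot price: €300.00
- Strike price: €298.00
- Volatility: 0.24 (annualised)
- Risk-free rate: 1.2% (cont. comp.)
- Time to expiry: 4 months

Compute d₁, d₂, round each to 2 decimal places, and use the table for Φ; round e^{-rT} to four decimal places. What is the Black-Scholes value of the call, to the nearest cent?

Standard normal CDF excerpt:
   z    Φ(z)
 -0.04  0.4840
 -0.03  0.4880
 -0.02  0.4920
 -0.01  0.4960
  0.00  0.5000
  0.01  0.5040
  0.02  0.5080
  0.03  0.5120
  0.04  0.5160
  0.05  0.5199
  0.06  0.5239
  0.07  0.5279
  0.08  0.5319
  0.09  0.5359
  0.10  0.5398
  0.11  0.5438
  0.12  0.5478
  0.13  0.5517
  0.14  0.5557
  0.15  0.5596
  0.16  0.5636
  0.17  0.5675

€18.29

T = 0.3333;  σ√T = 0.1386
d₁ = [ln(300/298) + (0.012 + 0.24²/2)·0.3333] / 0.1386 = [0.0067 + 0.0136] / 0.1386 = 0.1464 which rounds to 0.15
d₂ = d₁ − σ√T = 0.1464 − 0.1386 = 0.0079 which rounds to 0.01
e^(−rT) = e^(−0.012·0.3333) = 0.9960
C = 300·N(0.15) − 298·0.9960·N(0.01) = 300·0.5596 − 298·0.9960·0.5040 = 167.8800 − 149.5912 = 18.2888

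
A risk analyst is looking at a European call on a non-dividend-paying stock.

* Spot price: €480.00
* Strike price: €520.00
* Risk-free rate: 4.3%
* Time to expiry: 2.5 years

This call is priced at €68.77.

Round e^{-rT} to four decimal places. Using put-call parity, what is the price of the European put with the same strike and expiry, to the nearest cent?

€55.78

exp(−rT) = exp(−0.043·2.5) = 0.8981
Put-call parity: C − P = S − K·e^(−rT) = 480 − 520·0.8981 = 480 − 467.0120 = 12.9880
P = C − (C − P) = 68.77 − (12.9880) = 55.7820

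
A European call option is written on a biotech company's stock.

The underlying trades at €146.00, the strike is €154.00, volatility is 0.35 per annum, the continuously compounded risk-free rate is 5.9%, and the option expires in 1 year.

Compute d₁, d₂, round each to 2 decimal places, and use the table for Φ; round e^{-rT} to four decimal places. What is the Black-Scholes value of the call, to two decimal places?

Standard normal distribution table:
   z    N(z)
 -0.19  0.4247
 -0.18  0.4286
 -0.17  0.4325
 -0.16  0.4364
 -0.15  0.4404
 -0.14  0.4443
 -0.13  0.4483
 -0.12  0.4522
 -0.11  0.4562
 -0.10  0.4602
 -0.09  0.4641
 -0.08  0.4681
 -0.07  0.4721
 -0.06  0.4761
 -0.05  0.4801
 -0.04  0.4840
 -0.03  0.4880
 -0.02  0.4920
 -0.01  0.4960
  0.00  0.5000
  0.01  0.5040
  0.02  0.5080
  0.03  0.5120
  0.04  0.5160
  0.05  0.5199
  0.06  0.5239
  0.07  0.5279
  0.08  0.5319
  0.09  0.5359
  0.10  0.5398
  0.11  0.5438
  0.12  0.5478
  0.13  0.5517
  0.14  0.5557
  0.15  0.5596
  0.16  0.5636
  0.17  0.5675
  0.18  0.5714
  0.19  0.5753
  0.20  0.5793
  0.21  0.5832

€20.64

σ√T = 0.35 × 1.0000 = 0.3500
d₁ = [ln(146/154) + (0.059 + ½·0.35²)·1] / (σ√T) = (-0.0533 + 0.1202) / 0.3500 = 0.1912 ⇒ 0.19
d₂ = 0.1912 − 0.3500 = -0.1588 ⇒ -0.16
e^(−rT) = e^(−0.059·1) = 0.9427
N(d₁) = N(0.19) = 0.5753;  N(d₂) = N(-0.16) = 0.4364
C = 146·0.5753 − 154·0.9427·0.4364 = 83.9938 − 63.3547 = 20.6391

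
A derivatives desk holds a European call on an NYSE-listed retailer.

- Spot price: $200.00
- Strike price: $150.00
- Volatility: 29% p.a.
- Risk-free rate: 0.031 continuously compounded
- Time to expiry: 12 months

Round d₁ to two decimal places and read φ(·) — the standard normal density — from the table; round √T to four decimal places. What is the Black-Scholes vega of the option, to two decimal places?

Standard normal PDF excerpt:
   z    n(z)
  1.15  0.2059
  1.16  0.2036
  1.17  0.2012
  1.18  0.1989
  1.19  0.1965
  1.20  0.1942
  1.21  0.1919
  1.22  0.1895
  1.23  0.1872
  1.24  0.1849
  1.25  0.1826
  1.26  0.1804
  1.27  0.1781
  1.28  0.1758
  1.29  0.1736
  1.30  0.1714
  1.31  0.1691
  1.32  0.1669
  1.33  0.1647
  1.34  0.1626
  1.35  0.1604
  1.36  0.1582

36.98

T = 1;  σ√T = 0.2900
d₁ = [ln(200/150) + (0.031 + ½·0.29²)·1] / (σ√T) = (0.2877 + 0.0731) / 0.2900 = 1.2439 → 1.24
√T = √1 = 1.0000
φ(d₁) = φ(1.24) = 0.1849
vega = S·φ(d₁)·√T = 200·0.1849·1.0000 = 36.9800
(Call and put vega coincide under Black-Scholes.)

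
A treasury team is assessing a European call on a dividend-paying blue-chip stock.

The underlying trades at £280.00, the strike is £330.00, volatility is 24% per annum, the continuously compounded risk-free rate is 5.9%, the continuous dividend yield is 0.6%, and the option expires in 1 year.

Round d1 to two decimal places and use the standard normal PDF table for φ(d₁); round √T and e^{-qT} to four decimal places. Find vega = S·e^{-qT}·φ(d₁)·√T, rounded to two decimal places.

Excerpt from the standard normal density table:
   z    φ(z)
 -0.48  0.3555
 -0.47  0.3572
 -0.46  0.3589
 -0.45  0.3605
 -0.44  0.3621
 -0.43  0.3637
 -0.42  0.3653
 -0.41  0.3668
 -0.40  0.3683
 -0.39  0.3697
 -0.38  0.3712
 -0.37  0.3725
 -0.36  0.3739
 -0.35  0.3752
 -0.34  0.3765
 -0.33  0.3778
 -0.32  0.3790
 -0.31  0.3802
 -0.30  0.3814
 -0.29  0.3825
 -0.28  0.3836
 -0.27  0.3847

σ√T = 0.24·√1 = 0.2400
ln(S/K) + (r − q + σ²/2)T = ln(280/330) + (0.059 − 0.006 + 0.24²/2)·1 = -0.1643 + 0.0818 = -0.0825
d₁ = -0.0825 / 0.2400 = -0.3438 → -0.34
√T = √1 = 1.0000
φ(d₁) = φ(-0.34) = 0.3765
exp(−qT) = exp(−0.006·1) = 0.9940
vega = S·exp(−qT)·φ(d₁)·√T = 280·0.9940·0.3765·1.0000 = 104.7875

104.79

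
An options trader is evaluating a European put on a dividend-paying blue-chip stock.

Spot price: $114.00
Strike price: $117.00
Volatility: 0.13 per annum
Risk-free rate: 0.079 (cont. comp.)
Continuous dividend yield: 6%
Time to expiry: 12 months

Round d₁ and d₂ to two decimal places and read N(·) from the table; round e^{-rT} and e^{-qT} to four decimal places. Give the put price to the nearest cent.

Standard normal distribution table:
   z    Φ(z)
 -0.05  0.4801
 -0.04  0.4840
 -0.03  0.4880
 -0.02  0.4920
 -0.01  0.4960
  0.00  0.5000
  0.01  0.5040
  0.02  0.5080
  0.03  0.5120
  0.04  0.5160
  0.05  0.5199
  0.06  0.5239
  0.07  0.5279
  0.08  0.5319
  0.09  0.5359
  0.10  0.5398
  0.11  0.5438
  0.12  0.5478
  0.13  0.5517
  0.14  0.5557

T = 1;  σ√T = 0.1300
d₁ = [ln(114/117) + (0.079 − 0.06 + ½·0.13²)·1] / (σ√T) = (-0.0260 + 0.0275) / 0.1300 = 0.0113 which rounds to 0.01
d₂ = 0.0113 − 0.1300 = -0.1187 which rounds to -0.12
e^(−qT) = e^(−0.06·1) = 0.9418;  e^(−rT) = e^(−0.079·1) = 0.9240
N(−d₂) = N(0.12) = 0.5478;  N(−d₁) = N(-0.01) = 0.4960
P = 117·0.9240·0.5478 − 114·0.9418·0.4960 = 59.2216 − 53.2531 = 5.9684

$5.97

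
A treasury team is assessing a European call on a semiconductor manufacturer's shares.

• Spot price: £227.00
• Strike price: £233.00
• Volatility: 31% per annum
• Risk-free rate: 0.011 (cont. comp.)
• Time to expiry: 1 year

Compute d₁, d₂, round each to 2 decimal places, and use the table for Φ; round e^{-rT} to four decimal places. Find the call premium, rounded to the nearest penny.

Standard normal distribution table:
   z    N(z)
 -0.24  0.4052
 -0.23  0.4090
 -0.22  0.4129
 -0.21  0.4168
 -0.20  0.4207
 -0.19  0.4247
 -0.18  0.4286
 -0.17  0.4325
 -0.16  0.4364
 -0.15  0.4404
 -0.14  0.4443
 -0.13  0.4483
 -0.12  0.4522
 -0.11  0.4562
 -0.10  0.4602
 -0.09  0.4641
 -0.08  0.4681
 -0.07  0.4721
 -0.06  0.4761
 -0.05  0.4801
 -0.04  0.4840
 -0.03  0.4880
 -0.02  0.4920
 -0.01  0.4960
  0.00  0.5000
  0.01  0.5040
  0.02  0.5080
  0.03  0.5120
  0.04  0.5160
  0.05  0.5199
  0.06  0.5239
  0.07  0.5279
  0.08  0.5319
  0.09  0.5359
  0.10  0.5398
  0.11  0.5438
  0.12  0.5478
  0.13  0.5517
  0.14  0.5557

T = 1;  σ√T = 0.3100
d₁ = [ln(227/233) + (0.011 + ½·0.31²)·1] / (σ√T) = (-0.0261 + 0.0591) / 0.3100 = 0.1063 ⇒ 0.11
d₂ = 0.1063 − 0.3100 = -0.2037 ⇒ -0.20
exp(−rT) = exp(−0.011·1) = 0.9891
N(d₁) = N(0.11) = 0.5438;  N(d₂) = N(-0.20) = 0.4207
C = 227·0.5438 − 233·0.9891·0.4207 = 123.4426 − 96.9546 = 26.4880

£26.49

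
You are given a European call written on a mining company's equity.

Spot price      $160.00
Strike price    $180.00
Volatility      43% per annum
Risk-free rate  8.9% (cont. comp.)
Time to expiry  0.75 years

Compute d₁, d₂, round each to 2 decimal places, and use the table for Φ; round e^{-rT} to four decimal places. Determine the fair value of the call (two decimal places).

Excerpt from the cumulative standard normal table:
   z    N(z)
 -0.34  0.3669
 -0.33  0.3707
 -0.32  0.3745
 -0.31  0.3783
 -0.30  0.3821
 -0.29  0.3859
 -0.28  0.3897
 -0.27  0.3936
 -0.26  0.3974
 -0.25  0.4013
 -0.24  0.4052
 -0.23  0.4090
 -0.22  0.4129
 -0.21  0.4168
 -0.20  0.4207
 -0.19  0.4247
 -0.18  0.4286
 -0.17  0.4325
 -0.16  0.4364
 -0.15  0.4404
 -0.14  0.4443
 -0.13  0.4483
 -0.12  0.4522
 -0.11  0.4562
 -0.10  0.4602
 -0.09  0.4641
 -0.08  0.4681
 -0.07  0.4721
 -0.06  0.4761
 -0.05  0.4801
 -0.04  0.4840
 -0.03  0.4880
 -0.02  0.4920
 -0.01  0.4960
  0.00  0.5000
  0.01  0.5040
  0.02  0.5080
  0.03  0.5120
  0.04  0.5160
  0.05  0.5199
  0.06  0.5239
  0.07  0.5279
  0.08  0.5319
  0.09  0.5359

σ√T = 0.43·√0.75 = 0.3724
d₁ = [ln(160/180) + (0.089 + 0.43²/2)·0.75] / 0.3724 = [-0.1178 + 0.1361] / 0.3724 = 0.0492 ≈ 0.05
d₂ = d₁ − σ√T = 0.0492 − 0.3724 = -0.3232 ≈ -0.32
e^(−rT) = e^(−0.089·0.75) = 0.9354
N(d₁) = N(0.05) = 0.5199;  N(d₂) = N(-0.32) = 0.3745
C = 160·0.5199 − 180·0.9354·0.3745 = 83.1840 − 63.0553 = 20.1287

$20.13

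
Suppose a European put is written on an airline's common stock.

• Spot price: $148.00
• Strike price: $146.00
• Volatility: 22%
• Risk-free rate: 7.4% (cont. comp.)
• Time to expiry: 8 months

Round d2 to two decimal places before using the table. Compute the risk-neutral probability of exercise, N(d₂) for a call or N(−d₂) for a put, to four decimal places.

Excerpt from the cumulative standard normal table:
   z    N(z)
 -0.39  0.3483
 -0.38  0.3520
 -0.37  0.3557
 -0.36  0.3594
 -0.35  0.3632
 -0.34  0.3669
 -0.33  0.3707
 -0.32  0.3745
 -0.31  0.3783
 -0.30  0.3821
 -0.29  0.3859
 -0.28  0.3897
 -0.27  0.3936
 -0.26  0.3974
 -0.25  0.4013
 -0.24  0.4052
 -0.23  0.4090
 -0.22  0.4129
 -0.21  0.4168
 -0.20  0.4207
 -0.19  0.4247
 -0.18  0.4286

0.3974

σ√T = 0.22 × 0.8165 = 0.1796
d₁ = [ln(148/146) + (0.074 + 0.22²/2)·0.6667] / 0.1796 = [0.0136 + 0.0655] / 0.1796 = 0.4402 which rounds to 0.44
d₂ = d₁ − σ√T = 0.4402 − 0.1796 = 0.2606 which rounds to 0.26
Pr(exercise) under Q = N(−d₂) = N(-0.26) = 0.3974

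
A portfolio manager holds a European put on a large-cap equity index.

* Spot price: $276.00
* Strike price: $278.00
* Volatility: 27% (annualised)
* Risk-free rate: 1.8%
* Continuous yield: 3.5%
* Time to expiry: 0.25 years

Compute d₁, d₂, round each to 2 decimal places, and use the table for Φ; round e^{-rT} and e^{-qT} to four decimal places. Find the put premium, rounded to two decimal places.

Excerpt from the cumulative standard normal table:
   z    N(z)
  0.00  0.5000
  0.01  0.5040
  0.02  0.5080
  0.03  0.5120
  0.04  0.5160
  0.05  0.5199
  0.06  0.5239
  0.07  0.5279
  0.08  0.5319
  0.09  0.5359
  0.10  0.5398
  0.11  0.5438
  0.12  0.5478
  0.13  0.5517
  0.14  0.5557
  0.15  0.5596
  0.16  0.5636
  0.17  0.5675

$15.88

σ√T = 0.27 × 0.5000 = 0.1350
ln(S/K) + (r − q + σ²/2)T = ln(276/278) + (0.018 − 0.035 + 0.27²/2)·0.25 = -0.0072 + 0.0049 = -0.0024
d₁ = -0.0024 / 0.1350 = -0.0175 ⇒ -0.02
d₂ = d₁ − σ√T = -0.0175 − 0.1350 = -0.1525 ⇒ -0.15
e^(−qT) = e^(−0.035·0.25) = 0.9913;  e^(−rT) = e^(−0.018·0.25) = 0.9955
N(−d₂) = N(0.15) = 0.5596;  N(−d₁) = N(0.02) = 0.5080
P = 278·0.9955·0.5596 − 276·0.9913·0.5080 = 154.8687 − 138.9882 = 15.8806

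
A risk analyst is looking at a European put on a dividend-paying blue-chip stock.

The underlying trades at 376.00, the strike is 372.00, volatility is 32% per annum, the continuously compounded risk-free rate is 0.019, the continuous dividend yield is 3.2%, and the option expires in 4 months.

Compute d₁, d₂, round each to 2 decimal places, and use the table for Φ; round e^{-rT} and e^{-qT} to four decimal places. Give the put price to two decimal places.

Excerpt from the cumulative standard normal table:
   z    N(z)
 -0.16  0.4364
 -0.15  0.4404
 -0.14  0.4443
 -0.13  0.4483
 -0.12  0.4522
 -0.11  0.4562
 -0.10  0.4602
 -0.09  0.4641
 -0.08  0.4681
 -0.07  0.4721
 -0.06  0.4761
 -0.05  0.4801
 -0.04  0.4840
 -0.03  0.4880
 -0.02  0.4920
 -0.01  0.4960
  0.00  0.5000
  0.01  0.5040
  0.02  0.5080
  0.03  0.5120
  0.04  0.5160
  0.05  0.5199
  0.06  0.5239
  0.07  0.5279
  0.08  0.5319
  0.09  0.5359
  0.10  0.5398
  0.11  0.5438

26.89

σ√T = 0.32·√0.3333 = 0.1848
d₁ = [ln(376/372) + (0.019 − 0.032 + 0.32²/2)·0.3333] / 0.1848 = [0.0107 + 0.0127] / 0.1848 = 0.1268 → 0.13
d₂ = d₁ − σ√T = 0.1268 − 0.1848 = -0.0579 → -0.06
e^(−qT) = e^(−0.032·0.3333) = 0.9894;  e^(−rT) = e^(−0.019·0.3333) = 0.9937
N(−d₂) = N(0.06) = 0.5239;  N(−d₁) = N(-0.13) = 0.4483
P = 372·0.9937·0.5239 − 376·0.9894·0.4483 = 193.6630 − 166.7741 = 26.8889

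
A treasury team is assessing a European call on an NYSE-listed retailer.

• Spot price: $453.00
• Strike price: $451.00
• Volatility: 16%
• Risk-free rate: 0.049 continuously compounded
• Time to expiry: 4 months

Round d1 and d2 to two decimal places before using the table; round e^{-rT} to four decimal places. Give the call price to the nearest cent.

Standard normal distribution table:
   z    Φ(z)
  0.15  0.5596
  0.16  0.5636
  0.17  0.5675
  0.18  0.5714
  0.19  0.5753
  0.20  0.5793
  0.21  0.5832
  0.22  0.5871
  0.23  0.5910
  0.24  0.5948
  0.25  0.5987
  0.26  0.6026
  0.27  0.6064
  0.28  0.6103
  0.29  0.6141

σ√T = 0.16 × 0.5774 = 0.0924
d₁ = [ln(453/451) + (0.049 + 0.16²/2)·0.3333] / 0.0924 = [0.0044 + 0.0206] / 0.0924 = 0.2709 which rounds to 0.27
d₂ = d₁ − σ√T = 0.2709 − 0.0924 = 0.1785 which rounds to 0.18
exp(−rT) = exp(−0.049·0.3333) = 0.9838
N(d₁) = N(0.27) = 0.6064;  N(d₂) = N(0.18) = 0.5714
C = 453·0.6064 − 451·0.9838·0.5714 = 274.6992 − 253.5266 = 21.1726

$21.17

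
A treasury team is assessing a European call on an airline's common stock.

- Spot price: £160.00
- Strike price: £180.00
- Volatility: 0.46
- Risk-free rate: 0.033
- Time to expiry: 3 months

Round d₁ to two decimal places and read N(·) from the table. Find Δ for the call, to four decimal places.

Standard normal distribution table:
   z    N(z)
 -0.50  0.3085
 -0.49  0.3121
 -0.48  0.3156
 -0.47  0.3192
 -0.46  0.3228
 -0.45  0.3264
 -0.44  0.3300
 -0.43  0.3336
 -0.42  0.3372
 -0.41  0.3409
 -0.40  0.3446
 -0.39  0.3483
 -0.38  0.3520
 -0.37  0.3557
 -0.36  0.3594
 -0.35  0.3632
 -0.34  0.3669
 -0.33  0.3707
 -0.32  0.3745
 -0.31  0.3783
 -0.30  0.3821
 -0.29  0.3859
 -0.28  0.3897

σ√T = 0.46·√0.25 = 0.2300
d₁ = [ln(160/180) + (0.033 + 0.46²/2)·0.25] / 0.2300 = [-0.1178 + 0.0347] / 0.2300 = -0.3612 → -0.36
N(d₁) = N(-0.36) = 0.3594
Δ_call = N(d₁) = 0.3594

0.3594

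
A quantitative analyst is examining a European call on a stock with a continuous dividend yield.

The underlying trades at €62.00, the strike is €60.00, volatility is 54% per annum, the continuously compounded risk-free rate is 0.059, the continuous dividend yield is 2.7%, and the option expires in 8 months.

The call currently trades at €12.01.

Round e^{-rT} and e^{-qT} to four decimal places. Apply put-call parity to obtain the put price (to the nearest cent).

€8.80

exp(−qT) = exp(−0.027·0.6667) = 0.9822;  exp(−rT) = exp(−0.059·0.6667) = 0.9614
Put-call parity: C − P = S·e^(−qT) − K·e^(−rT) = 62·0.9822 − 60·0.9614 = 60.8964 − 57.6840 = 3.2124
P = C − (C − P) = 12.01 − (3.2124) = 8.7976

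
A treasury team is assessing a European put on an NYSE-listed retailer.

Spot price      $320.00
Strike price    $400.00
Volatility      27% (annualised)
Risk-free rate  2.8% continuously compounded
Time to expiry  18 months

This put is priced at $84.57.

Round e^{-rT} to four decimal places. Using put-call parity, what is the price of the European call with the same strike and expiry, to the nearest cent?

$21.01

e^(−rT) = e^(−0.028·1.5) = 0.9589
Put-call parity: C − P = S − K·e^(−rT) = 320 − 400·0.9589 = 320 − 383.5600 = -63.5600
C = P + (C − P) = 84.57 + (-63.5600) = 21.0100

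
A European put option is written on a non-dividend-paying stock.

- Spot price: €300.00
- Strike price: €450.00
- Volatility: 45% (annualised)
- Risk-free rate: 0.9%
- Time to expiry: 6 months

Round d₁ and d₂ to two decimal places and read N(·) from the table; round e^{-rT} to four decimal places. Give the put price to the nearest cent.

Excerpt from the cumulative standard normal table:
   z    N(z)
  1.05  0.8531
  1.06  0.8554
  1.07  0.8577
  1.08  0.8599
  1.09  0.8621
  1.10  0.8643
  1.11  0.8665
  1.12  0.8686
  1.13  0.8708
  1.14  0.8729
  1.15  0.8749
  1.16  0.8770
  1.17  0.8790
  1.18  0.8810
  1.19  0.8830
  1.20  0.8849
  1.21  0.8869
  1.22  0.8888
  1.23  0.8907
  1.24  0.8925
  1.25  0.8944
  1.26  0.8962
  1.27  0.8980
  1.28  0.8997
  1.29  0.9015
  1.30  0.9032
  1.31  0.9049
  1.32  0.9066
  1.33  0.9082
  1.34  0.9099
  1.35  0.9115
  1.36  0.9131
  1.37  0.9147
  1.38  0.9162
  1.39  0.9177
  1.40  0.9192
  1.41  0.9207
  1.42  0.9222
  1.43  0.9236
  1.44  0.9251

T = 0.5;  σ√T = 0.3182
d₁ = [ln(300/450) + (0.009 + 0.45²/2)·0.5] / 0.3182 = [-0.4055 + 0.0551] / 0.3182 = -1.1010 which rounds to -1.10
d₂ = d₁ − σ√T = -1.1010 − 0.3182 = -1.4192 which rounds to -1.42
e^(−rT) = e^(−0.009·0.5) = 0.9955
P = 450·0.9955·N(1.42) − 300·N(1.10) = 450·0.9955·0.9222 − 300·0.8643 = 413.1225 − 259.2900 = 153.8325

€153.83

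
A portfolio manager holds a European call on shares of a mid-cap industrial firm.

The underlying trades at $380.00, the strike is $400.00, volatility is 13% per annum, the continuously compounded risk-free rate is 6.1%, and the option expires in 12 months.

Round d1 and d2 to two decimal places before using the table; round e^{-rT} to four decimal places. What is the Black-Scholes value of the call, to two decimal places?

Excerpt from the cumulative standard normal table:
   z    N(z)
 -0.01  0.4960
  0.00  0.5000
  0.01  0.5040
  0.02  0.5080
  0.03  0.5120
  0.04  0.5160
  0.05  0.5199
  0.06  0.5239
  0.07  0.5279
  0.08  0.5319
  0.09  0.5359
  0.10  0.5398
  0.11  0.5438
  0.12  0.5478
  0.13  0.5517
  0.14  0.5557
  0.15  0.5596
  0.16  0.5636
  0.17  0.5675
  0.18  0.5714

T = 1;  σ√T = 0.1300
ln(S/K) + (r + σ²/2)T = ln(380/400) + (0.061 + 0.13²/2)·1 = -0.0513 + 0.0694 = 0.0182
d₁ = 0.0182 / 0.1300 = 0.1397 → 0.14
d₂ = d₁ − σ√T = 0.1397 − 0.1300 = 0.0097 → 0.01
e^(−rT) = e^(−0.061·1) = 0.9408
N(d₁) = N(0.14) = 0.5557;  N(d₂) = N(0.01) = 0.5040
C = 380·0.5557 − 400·0.9408·0.5040 = 211.1660 − 189.6653 = 21.5007

$21.50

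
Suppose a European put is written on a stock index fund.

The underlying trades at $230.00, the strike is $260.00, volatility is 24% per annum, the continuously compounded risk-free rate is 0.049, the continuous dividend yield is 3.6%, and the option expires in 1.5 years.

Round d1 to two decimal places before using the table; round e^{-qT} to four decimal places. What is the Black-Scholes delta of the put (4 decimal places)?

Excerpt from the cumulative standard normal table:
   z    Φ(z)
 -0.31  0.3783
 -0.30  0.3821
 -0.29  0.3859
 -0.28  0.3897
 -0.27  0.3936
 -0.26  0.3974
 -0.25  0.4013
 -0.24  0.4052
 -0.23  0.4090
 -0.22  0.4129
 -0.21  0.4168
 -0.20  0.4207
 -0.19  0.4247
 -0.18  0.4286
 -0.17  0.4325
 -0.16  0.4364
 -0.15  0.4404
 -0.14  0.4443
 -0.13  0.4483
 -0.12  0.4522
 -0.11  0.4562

σ√T = 0.24·√1.5 = 0.2939
ln(S/K) + (r − q + σ²/2)T = ln(230/260) + (0.049 − 0.036 + 0.24²/2)·1.5 = -0.1226 + 0.0627 = -0.0599
d₁ = -0.0599 / 0.2939 = -0.2038 ≈ -0.20
N(d₁) = N(-0.20) = 0.4207
Δ_put = e^(−qT)·(N(d₁) − 1) = 0.9474·(0.4207 − 1) = -0.5488

-0.5488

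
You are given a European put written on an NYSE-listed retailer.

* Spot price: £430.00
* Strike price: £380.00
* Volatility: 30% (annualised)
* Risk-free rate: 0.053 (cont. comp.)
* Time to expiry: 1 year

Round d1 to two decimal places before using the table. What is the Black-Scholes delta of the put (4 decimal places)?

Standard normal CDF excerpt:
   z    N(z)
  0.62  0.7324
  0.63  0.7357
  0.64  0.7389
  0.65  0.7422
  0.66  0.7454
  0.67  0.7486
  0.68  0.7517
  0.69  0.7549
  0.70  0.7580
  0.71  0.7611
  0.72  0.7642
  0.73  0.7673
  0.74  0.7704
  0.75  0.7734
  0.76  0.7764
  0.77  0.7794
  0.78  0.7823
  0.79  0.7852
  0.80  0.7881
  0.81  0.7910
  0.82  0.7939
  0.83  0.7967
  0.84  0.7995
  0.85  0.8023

σ√T = 0.3 × 1.0000 = 0.3000
d₁ = [ln(430/380) + (0.053 + ½·0.3²)·1] / (σ√T) = (0.1236 + 0.0980) / 0.3000 = 0.7387 ⇒ 0.74
N(d₁) = N(0.74) = 0.7704
Δ_put = N(d₁) − 1 = 0.7704 − 1 = -0.2296

-0.2296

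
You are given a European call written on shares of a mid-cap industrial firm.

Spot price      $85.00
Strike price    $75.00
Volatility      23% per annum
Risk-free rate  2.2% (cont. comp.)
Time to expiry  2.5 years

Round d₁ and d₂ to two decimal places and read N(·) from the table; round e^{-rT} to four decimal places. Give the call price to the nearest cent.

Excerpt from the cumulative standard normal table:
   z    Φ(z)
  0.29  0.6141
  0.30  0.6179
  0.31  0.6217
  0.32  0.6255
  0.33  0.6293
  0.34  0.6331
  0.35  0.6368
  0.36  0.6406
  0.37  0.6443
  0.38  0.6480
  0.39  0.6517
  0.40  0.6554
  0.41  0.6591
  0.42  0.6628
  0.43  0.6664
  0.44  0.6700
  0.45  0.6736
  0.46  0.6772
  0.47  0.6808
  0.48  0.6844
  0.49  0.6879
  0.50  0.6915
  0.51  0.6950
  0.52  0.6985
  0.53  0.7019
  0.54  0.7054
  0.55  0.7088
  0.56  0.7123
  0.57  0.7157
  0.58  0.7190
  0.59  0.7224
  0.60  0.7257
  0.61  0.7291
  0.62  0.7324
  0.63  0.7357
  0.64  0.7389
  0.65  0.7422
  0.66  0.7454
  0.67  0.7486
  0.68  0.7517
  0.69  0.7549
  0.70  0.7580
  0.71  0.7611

$19.76

T = 2.5;  σ√T = 0.3637
ln(S/K) + (r + σ²/2)T = ln(85/75) + (0.022 + 0.23²/2)·2.5 = 0.1252 + 0.1211 = 0.2463
d₁ = 0.2463 / 0.3637 = 0.6772 ⇒ 0.68
d₂ = d₁ − σ√T = 0.6772 − 0.3637 = 0.3136 ⇒ 0.31
exp(−rT) = exp(−0.022·2.5) = 0.9465
N(d₁) = N(0.68) = 0.7517;  N(d₂) = N(0.31) = 0.6217
C = 85·0.7517 − 75·0.9465·0.6217 = 63.8945 − 44.1329 = 19.7616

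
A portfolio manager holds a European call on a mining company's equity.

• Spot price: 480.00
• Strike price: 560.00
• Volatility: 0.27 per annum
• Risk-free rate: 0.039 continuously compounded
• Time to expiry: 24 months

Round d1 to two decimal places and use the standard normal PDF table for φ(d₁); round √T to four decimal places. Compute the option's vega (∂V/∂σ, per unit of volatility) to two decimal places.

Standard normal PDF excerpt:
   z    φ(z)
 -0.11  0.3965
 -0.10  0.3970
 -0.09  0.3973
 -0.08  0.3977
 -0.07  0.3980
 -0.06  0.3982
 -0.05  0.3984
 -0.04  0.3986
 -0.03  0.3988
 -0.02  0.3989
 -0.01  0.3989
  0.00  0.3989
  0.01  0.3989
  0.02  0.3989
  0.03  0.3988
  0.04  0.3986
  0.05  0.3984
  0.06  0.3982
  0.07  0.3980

270.78

σ√T = 0.27·√2 = 0.3818
ln(S/K) + (r + σ²/2)T = ln(480/560) + (0.039 + 0.27²/2)·2 = -0.1542 + 0.1509 = -0.0033
d₁ = -0.0033 / 0.3818 = -0.0085 ⇒ -0.01
√T = √2 = 1.4142
φ(d₁) = φ(-0.01) = 0.3989
vega = S·φ(d₁)·√T = 480·0.3989·1.4142 = 270.7797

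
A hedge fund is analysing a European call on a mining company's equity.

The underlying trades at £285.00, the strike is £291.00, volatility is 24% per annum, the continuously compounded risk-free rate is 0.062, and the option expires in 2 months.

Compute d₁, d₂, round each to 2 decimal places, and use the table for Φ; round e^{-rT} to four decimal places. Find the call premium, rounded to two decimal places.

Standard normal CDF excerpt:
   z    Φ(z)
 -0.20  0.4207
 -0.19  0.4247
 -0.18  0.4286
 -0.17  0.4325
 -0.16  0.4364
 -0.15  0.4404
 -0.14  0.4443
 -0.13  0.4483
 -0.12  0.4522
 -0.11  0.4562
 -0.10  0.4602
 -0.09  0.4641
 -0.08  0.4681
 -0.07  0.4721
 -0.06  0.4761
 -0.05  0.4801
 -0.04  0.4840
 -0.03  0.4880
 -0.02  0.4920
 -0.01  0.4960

£10.00

σ√T = 0.24 × 0.4082 = 0.0980
d₁ = [ln(285/291) + (0.062 + ½·0.24²)·0.1667] / (σ√T) = (-0.0208 + 0.0151) / 0.0980 = -0.0582 ≈ -0.06
d₂ = -0.0582 − 0.0980 = -0.1562 ≈ -0.16
exp(−rT) = exp(−0.062·0.1667) = 0.9897
N(d₁) = N(-0.06) = 0.4761;  N(d₂) = N(-0.16) = 0.4364
C = 285·0.4761 − 291·0.9897·0.4364 = 135.6885 − 125.6844 = 10.0041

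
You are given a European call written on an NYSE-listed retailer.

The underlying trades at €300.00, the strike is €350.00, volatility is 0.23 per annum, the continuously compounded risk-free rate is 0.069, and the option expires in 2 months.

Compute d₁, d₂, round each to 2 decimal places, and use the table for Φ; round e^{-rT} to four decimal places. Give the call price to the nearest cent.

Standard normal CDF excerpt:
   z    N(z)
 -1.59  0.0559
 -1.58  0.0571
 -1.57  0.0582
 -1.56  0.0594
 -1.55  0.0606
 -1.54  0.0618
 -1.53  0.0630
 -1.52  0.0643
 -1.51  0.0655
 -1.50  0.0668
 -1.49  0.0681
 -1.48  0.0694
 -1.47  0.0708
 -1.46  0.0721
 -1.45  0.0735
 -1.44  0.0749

€1.10

T = 0.1667;  σ√T = 0.0939
d₁ = [ln(300/350) + (0.069 + ½·0.23²)·0.1667] / (σ√T) = (-0.1542 + 0.0159) / 0.0939 = -1.4723 ≈ -1.47
d₂ = -1.4723 − 0.0939 = -1.5662 ≈ -1.57
exp(−rT) = exp(−0.069·0.1667) = 0.9886
N(d₁) = N(-1.47) = 0.0708;  N(d₂) = N(-1.57) = 0.0582
C = 300·0.0708 − 350·0.9886·0.0582 = 21.2400 − 20.1378 = 1.1022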